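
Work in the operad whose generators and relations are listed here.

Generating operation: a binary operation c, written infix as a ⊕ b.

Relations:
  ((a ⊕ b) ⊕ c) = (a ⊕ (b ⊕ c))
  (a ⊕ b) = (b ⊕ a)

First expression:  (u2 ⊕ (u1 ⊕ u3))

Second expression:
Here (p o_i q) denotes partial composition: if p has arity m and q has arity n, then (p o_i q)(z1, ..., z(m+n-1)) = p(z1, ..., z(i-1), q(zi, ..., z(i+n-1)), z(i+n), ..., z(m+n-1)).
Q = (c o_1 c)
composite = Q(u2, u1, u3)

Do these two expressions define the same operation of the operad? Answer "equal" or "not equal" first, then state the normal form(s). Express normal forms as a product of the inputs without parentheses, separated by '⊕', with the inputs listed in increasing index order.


equal — both sides give u1 ⊕ u2 ⊕ u3

Normal form of the first expression: u1 ⊕ u2 ⊕ u3
Normal form of the second expression: u1 ⊕ u2 ⊕ u3
The forms coincide; equal.


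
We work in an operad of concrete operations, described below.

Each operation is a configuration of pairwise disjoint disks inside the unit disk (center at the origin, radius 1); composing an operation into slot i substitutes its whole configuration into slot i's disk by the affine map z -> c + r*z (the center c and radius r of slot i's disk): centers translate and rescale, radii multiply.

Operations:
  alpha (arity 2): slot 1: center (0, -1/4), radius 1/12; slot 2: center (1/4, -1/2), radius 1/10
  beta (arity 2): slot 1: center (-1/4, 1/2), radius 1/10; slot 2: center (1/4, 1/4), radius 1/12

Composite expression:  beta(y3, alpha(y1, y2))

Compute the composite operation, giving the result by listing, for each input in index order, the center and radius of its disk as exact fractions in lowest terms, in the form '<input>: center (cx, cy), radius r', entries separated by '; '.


Only the slot chain above each y matters under beta; compose those maps.
y3: after 1 affine step, its disk has center (-1/4, 1/2), radius 1/10
y1: after 2 affine steps, its disk has center (1/4, 11/48), radius 1/144
y2: after 2 affine steps, its disk has center (13/48, 5/24), radius 1/120

y1: center (1/4, 11/48), radius 1/144; y2: center (13/48, 5/24), radius 1/120; y3: center (-1/4, 1/2), radius 1/10


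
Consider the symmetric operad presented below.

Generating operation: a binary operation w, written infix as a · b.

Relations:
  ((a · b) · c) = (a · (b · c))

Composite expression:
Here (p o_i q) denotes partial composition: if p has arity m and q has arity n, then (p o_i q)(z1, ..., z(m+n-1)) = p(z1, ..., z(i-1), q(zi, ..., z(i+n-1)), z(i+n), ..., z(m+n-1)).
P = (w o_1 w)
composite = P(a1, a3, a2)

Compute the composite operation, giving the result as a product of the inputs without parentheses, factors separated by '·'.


All parenthesizations of w agree; list the a-inputs left to right.
(a1 · a3) linearizes to a1 · a3
((a1 · a3) · a2) linearizes to a1 · a3 · a2

a1 · a3 · a2


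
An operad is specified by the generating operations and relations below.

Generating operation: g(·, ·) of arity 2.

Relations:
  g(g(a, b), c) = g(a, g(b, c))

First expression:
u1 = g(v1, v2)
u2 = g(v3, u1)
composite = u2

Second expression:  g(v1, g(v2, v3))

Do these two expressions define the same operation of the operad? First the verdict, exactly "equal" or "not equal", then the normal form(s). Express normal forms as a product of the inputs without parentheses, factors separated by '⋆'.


not equal: they reduce to v3 ⋆ v1 ⋆ v2 and v1 ⋆ v2 ⋆ v3


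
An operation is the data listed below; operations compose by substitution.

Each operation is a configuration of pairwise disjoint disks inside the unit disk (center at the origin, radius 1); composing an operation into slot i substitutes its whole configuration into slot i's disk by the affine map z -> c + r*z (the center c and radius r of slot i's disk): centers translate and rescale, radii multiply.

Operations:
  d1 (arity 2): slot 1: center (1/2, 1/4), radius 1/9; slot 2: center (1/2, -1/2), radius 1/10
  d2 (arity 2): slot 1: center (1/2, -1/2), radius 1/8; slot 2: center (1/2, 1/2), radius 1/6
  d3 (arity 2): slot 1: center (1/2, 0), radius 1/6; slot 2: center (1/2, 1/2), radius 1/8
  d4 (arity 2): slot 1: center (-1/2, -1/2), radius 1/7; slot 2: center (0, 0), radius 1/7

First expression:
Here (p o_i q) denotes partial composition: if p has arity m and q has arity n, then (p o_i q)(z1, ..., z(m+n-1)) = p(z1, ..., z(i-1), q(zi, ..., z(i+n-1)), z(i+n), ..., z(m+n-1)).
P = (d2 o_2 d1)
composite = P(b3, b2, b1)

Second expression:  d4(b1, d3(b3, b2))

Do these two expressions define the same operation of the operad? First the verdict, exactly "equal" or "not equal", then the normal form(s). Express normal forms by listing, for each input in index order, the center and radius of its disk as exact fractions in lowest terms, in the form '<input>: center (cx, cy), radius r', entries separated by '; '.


not equal: they reduce to b1: center (7/12, 5/12), radius 1/60; b2: center (7/12, 13/24), radius 1/54; b3: center (1/2, -1/2), radius 1/8 and b1: center (-1/2, -1/2), radius 1/7; b2: center (1/14, 1/14), radius 1/56; b3: center (1/14, 0), radius 1/42

The first expression reduces to b1: center (7/12, 5/12), radius 1/60; b2: center (7/12, 13/24), radius 1/54; b3: center (1/2, -1/2), radius 1/8
The second expression reduces to b1: center (-1/2, -1/2), radius 1/7; b2: center (1/14, 1/14), radius 1/56; b3: center (1/14, 0), radius 1/42
No match — not equal.


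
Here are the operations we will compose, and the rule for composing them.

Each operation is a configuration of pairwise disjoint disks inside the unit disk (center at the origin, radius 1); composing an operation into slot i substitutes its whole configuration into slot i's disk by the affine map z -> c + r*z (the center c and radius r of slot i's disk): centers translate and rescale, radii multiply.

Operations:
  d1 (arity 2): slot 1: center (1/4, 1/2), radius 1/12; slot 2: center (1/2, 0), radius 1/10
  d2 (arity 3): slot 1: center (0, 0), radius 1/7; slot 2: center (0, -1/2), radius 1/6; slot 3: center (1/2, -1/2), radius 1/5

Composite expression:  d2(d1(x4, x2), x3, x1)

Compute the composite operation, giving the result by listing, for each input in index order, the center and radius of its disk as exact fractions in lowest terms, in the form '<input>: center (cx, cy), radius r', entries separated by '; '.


x1: center (1/2, -1/2), radius 1/5; x2: center (1/14, 0), radius 1/70; x3: center (0, -1/2), radius 1/6; x4: center (1/28, 1/14), radius 1/84


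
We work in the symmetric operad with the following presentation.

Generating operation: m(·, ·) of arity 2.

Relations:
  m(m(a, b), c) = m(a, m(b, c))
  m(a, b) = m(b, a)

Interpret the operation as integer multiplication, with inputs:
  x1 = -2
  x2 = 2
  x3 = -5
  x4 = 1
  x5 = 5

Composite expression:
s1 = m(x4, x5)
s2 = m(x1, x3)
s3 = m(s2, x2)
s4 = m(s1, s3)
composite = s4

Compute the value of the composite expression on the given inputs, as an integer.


m(x4, x5) = 5
m(x1, x3) = 10
m(m(x1, x3), x2) = 20
m(m(x4, x5), m(m(x1, x3), x2)) = 100

100


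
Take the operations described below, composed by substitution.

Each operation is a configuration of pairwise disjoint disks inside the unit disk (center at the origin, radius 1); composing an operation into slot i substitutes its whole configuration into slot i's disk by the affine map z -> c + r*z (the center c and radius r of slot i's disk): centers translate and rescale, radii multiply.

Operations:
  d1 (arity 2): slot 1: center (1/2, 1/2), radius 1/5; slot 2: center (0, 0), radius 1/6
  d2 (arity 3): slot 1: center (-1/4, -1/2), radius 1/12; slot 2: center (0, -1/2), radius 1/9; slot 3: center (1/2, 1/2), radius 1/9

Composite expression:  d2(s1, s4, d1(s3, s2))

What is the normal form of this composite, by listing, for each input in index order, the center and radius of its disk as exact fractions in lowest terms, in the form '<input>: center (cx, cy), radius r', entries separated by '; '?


s1: center (-1/4, -1/2), radius 1/12; s2: center (1/2, 1/2), radius 1/54; s3: center (5/9, 5/9), radius 1/45; s4: center (0, -1/2), radius 1/9

Only the slot chain above each s matters under d2; compose those maps.
input s1: applying the 1 nested substitution gives center (-1/4, -1/2), radius 1/12
input s4: applying the 1 nested substitution gives center (0, -1/2), radius 1/9
input s3: applying the 2 nested substitutions gives center (5/9, 5/9), radius 1/45
input s2: applying the 2 nested substitutions gives center (1/2, 1/2), radius 1/54


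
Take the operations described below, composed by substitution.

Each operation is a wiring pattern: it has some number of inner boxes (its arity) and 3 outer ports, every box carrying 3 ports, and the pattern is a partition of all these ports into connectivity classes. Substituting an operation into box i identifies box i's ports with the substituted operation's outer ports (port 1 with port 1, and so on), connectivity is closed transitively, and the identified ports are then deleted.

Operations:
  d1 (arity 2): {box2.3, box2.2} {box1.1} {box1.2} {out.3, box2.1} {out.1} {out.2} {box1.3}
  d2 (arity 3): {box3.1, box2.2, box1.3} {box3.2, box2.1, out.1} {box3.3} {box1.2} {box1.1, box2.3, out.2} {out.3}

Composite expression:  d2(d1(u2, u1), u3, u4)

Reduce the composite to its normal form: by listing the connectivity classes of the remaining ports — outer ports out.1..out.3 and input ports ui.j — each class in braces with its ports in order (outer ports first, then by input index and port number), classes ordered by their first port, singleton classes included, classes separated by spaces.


{out.1, u3.1, u4.2} {out.2, u3.3} {out.3} {u1.1, u3.2, u4.1} {u1.2, u1.3} {u2.1} {u2.2} {u2.3} {u4.3}

Connectivity passes through glued d2-boundaries; trace each wire chain.
stage d1: inputs (u2, u1), connectivity {out.1} {out.2} {out.3, u1.1} {u1.2, u1.3} {u2.1} {u2.2} {u2.3}, out.j its boundary
stage d2: inputs (u2, u1, u3, u4), connectivity {out.1, u3.1, u4.2} {out.2, u3.3} {out.3} {u1.1, u3.2, u4.1} {u1.2, u1.3} {u2.1} {u2.2} {u2.3} {u4.3}, out.j its boundary


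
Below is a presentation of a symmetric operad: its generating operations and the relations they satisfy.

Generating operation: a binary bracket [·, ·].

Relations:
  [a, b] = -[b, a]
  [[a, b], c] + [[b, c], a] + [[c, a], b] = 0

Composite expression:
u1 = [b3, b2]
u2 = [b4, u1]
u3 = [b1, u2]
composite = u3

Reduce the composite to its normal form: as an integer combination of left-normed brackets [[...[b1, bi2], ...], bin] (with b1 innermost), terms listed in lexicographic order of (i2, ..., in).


Skip Jacobi rewriting: expand, keep b1-initial words, read off terms.
Composite bracket: [b1, [b4, [b3, b2]]]
Expanding via [a, b] = ab - ba: 8 signed words (2^3 = 8).
The b1-initial words carry the normal form:
  b1b2b3b4 (sign +1) contributes +[[[b1, b2], b3], b4]
  b1b3b2b4 (sign -1) contributes -[[[b1, b3], b2], b4]
  b1b4b2b3 (sign -1) contributes -[[[b1, b4], b2], b3]
  b1b4b3b2 (sign +1) contributes +[[[b1, b4], b3], b2]

[[[b1, b2], b3], b4] - [[[b1, b3], b2], b4] - [[[b1, b4], b2], b3] + [[[b1, b4], b3], b2]


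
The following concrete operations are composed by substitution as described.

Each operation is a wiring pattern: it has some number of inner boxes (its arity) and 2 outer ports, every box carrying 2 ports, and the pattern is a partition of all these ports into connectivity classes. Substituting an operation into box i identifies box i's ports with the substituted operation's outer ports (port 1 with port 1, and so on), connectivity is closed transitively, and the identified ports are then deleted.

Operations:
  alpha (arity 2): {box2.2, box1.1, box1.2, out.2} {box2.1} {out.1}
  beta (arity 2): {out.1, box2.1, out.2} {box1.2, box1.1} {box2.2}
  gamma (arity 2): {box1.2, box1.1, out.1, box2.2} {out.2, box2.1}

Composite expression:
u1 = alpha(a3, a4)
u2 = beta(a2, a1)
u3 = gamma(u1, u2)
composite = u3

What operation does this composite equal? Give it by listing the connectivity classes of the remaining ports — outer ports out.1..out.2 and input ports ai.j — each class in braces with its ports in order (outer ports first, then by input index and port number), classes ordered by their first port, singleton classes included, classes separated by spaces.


{out.1, out.2, a1.1, a3.1, a3.2, a4.2} {a1.2} {a2.1, a2.2} {a4.1}

Connectivity passes through glued gamma-boundaries; trace each wire chain.
alpha over (a3, a4) gives {out.1} {out.2, a3.1, a3.2, a4.2} {a4.1}, out.j being that stage's outer ports
beta over (a2, a1) gives {out.1, out.2, a1.1} {a1.2} {a2.1, a2.2}, out.j being that stage's outer ports
gamma over (a3, a4, a2, a1) gives {out.1, out.2, a1.1, a3.1, a3.2, a4.2} {a1.2} {a2.1, a2.2} {a4.1}, out.j being that stage's outer ports


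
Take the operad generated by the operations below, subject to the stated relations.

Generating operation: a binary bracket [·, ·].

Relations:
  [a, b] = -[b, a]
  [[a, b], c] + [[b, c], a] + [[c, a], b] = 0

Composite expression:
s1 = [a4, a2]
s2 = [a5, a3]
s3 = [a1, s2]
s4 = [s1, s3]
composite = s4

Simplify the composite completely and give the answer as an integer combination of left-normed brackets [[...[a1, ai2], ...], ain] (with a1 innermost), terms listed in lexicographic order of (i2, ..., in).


-[[[[a1, a3], a5], a2], a4] + [[[[a1, a3], a5], a4], a2] + [[[[a1, a5], a3], a2], a4] - [[[[a1, a5], a3], a4], a2]


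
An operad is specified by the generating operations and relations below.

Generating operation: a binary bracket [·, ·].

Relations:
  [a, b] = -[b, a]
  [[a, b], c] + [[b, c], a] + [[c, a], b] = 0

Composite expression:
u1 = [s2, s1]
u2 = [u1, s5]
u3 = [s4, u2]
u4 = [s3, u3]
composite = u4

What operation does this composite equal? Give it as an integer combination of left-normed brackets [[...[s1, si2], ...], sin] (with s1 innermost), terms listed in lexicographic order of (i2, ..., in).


-[[[[s1, s2], s5], s4], s3]

A multilinear Lie element is pinned by s1-initial words (s1 innermost).
Composite bracket: [s3, [s4, [[s2, s1], s5]]]
Expanding via [a, b] = ab - ba: 16 signed words (2^4 = 16).
The s1-initial words carry the normal form:
  the word s1s2s5s4s3 carries sign -1 and contributes -[[[[s1, s2], s5], s4], s3]


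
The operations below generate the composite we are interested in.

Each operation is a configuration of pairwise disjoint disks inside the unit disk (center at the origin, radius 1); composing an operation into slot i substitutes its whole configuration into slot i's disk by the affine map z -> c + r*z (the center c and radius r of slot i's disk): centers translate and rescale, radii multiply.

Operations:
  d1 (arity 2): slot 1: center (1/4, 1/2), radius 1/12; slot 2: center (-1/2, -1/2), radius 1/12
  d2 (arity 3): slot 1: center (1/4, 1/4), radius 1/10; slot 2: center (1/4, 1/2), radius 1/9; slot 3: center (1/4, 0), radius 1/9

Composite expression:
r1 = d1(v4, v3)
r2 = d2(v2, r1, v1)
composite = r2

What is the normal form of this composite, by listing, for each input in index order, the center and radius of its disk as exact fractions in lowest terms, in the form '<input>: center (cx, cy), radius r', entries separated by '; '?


v1: center (1/4, 0), radius 1/9; v2: center (1/4, 1/4), radius 1/10; v3: center (7/36, 4/9), radius 1/108; v4: center (5/18, 5/9), radius 1/108


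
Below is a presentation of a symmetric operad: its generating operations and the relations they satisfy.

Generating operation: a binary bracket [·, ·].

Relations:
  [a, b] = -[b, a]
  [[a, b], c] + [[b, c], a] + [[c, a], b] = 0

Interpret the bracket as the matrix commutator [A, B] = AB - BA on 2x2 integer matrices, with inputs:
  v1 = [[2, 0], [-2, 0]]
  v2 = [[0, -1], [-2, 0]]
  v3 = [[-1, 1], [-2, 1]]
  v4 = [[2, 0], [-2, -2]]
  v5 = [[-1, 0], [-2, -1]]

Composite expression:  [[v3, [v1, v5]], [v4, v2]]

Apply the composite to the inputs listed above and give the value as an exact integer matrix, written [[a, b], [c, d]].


[[32, -32], [-96, -32]]

[v1, v5] = [[0, 0], [4, 0]]
[v3, [v1, v5]] = [[4, 0], [8, -4]]
[v4, v2] = [[-2, -4], [8, 2]]
[[v3, [v1, v5]], [v4, v2]] = [[32, -32], [-96, -32]]


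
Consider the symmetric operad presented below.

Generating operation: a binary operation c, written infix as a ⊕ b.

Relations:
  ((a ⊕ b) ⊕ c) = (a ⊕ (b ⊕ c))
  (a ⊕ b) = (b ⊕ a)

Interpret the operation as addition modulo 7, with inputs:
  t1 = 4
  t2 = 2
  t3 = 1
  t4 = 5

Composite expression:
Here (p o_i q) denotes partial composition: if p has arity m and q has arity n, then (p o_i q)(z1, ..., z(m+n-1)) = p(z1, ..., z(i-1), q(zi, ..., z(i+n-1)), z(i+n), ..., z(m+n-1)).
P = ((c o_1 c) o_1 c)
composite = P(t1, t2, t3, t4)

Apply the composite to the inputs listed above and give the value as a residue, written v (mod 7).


5 (mod 7)

(t1 ⊕ t2) = 6
((t1 ⊕ t2) ⊕ t3) = 0
(((t1 ⊕ t2) ⊕ t3) ⊕ t4) = 5


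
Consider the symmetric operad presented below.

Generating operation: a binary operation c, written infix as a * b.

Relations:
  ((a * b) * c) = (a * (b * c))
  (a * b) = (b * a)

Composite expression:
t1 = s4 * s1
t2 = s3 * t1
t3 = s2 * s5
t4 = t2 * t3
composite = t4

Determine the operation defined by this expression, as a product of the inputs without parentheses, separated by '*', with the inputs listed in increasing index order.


s1 * s2 * s3 * s4 * s5

Any arrangement under c is one operation, so sort the s-inputs.
(s4 * s1) reduces to s4 * s1
(s3 * (s4 * s1)) reduces to s3 * s4 * s1
(s2 * s5) reduces to s2 * s5
((s3 * (s4 * s1)) * (s2 * s5)) reduces to s3 * s4 * s1 * s2 * s5
the factors in increasing index order: s1 * s2 * s3 * s4 * s5


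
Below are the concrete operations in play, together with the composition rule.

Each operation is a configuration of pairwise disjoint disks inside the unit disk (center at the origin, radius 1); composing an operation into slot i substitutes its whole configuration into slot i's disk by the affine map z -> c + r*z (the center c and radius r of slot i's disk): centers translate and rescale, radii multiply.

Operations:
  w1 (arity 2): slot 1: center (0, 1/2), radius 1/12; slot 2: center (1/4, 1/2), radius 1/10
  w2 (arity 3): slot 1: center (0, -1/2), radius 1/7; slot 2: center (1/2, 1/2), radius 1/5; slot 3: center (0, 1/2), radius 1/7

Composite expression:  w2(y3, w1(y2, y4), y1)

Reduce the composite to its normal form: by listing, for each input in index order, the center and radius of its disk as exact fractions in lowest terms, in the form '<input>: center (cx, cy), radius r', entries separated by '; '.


y1: center (0, 1/2), radius 1/7; y2: center (1/2, 3/5), radius 1/60; y3: center (0, -1/2), radius 1/7; y4: center (11/20, 3/5), radius 1/50

Affine substitution under w2: radii multiply and y-centers shift.
for y3, the 1-step affine chain lands on center (0, -1/2), radius 1/7
for y2, the 2-step affine chain lands on center (1/2, 3/5), radius 1/60
for y4, the 2-step affine chain lands on center (11/20, 3/5), radius 1/50
for y1, the 1-step affine chain lands on center (0, 1/2), radius 1/7


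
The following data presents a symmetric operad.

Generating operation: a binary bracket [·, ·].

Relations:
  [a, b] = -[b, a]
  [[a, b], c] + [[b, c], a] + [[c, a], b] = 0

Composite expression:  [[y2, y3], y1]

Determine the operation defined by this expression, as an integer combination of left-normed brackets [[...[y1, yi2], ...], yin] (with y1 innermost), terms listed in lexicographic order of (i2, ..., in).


Left-normed coefficients sit on the y1-initial expansion words.
Composite bracket: [[y2, y3], y1]
Expanding via [a, b] = ab - ba: 4 signed words (2^2 = 4).
The y1-initial words carry the normal form:
  y1y2y3 (sign -1) contributes -[[y1, y2], y3]
  y1y3y2 (sign +1) contributes +[[y1, y3], y2]

-[[y1, y2], y3] + [[y1, y3], y2]


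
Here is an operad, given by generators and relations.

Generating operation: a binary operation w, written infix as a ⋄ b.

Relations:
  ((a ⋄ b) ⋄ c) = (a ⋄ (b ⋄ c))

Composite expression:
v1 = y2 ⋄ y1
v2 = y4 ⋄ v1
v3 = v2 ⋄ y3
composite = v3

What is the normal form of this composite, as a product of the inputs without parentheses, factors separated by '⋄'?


y4 ⋄ y2 ⋄ y1 ⋄ y3


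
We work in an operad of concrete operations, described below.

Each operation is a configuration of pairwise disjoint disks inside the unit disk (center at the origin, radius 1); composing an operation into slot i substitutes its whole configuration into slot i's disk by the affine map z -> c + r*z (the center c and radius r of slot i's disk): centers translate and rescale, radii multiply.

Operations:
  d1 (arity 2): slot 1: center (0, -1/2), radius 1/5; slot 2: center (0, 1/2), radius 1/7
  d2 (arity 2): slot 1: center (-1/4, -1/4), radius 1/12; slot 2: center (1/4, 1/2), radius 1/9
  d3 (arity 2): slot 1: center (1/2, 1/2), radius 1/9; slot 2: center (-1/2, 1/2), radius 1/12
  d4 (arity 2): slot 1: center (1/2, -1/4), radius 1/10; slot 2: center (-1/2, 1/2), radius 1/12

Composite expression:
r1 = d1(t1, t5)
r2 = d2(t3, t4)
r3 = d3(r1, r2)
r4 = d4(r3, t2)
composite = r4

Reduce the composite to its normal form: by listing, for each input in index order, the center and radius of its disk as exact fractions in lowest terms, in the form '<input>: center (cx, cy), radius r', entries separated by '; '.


t1: center (11/20, -37/180), radius 1/450; t2: center (-1/2, 1/2), radius 1/12; t3: center (43/96, -97/480), radius 1/1440; t4: center (217/480, -47/240), radius 1/1080; t5: center (11/20, -7/36), radius 1/630

Affine substitution under d4: radii multiply and t-centers shift.
t1 passes through 3 substitutions, ending at center (11/20, -37/180), radius 1/450
t5 passes through 3 substitutions, ending at center (11/20, -7/36), radius 1/630
t3 passes through 3 substitutions, ending at center (43/96, -97/480), radius 1/1440
t4 passes through 3 substitutions, ending at center (217/480, -47/240), radius 1/1080
t2 passes through 1 substitution, ending at center (-1/2, 1/2), radius 1/12


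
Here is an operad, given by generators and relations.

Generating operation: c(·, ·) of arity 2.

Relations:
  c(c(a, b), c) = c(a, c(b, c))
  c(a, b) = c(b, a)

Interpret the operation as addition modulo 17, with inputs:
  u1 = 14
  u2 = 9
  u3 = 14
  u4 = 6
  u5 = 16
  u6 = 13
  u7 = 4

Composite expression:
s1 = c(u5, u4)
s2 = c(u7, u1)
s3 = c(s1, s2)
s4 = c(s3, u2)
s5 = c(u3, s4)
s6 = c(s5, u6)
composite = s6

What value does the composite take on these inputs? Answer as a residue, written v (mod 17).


8 (mod 17)

c(u5, u4) = 5
c(u7, u1) = 1
c(c(u5, u4), c(u7, u1)) = 6
c(c(c(u5, u4), c(u7, u1)), u2) = 15
c(u3, c(c(c(u5, u4), c(u7, u1)), u2)) = 12
c(c(u3, c(c(c(u5, u4), c(u7, u1)), u2)), u6) = 8


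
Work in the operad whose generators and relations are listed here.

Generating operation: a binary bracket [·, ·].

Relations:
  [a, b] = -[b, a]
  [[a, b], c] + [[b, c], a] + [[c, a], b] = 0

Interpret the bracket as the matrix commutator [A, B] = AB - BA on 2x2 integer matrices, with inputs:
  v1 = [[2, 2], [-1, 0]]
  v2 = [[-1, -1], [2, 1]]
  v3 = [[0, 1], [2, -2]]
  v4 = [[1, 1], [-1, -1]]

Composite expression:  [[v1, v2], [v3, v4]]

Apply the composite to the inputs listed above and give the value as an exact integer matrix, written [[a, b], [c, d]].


[[12, 12], [-24, -12]]

[v1, v2] = [[3, 2], [-2, -3]]
[v3, v4] = [[-3, 0], [6, 3]]
[[v1, v2], [v3, v4]] = [[12, 12], [-24, -12]]


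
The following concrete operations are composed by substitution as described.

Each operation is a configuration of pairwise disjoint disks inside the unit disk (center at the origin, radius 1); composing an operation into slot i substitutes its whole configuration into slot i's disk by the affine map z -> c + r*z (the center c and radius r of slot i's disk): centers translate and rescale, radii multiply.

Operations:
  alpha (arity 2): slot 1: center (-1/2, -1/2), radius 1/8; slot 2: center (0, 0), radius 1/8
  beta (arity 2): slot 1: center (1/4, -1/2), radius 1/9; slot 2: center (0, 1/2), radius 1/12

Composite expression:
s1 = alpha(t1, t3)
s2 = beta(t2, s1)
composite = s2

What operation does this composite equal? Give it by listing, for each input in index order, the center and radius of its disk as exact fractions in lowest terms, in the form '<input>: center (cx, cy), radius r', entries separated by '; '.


t1: center (-1/24, 11/24), radius 1/96; t2: center (1/4, -1/2), radius 1/9; t3: center (0, 1/2), radius 1/96

Below beta, radii multiply path by path; the t-disk centers shift.
input t2: composing its 1 substitution step yields center (1/4, -1/2), radius 1/9
input t1: composing its 2 substitution steps yields center (-1/24, 11/24), radius 1/96
input t3: composing its 2 substitution steps yields center (0, 1/2), radius 1/96


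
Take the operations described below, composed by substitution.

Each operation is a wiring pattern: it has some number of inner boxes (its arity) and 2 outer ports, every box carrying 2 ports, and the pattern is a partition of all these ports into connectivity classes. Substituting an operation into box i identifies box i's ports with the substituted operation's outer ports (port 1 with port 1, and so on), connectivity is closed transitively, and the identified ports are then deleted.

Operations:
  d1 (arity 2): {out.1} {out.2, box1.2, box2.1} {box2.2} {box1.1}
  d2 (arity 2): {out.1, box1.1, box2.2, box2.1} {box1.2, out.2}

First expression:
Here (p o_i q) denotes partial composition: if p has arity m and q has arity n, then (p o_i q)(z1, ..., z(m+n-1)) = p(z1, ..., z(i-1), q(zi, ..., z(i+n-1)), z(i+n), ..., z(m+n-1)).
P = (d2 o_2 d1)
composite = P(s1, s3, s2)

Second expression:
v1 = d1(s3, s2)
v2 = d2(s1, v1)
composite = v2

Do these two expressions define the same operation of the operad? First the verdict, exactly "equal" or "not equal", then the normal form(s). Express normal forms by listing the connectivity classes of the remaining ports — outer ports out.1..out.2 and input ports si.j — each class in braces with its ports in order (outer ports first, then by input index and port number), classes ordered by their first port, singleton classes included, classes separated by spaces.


equal: each reduces to {out.1, s1.1, s2.1, s3.2} {out.2, s1.2} {s2.2} {s3.1}

Reducing the first expression gives {out.1, s1.1, s2.1, s3.2} {out.2, s1.2} {s2.2} {s3.1}
Reducing the second expression gives {out.1, s1.1, s2.1, s3.2} {out.2, s1.2} {s2.2} {s3.1}
Same normal form: equal.


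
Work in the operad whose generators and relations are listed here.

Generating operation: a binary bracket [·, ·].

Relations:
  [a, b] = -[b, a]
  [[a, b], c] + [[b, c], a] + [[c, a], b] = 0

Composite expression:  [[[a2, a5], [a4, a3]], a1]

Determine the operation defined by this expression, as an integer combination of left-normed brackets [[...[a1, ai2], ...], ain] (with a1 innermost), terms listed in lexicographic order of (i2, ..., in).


[[[[a1, a2], a5], a3], a4] - [[[[a1, a2], a5], a4], a3] - [[[[a1, a3], a4], a2], a5] + [[[[a1, a3], a4], a5], a2] + [[[[a1, a4], a3], a2], a5] - [[[[a1, a4], a3], a5], a2] - [[[[a1, a5], a2], a3], a4] + [[[[a1, a5], a2], a4], a3]


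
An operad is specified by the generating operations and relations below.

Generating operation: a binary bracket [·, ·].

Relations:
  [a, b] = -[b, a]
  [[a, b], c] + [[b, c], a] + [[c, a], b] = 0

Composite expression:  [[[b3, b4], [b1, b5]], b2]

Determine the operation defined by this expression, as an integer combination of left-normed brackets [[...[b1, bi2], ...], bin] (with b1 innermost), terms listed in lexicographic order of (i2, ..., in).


-[[[[b1, b5], b3], b4], b2] + [[[[b1, b5], b4], b3], b2]


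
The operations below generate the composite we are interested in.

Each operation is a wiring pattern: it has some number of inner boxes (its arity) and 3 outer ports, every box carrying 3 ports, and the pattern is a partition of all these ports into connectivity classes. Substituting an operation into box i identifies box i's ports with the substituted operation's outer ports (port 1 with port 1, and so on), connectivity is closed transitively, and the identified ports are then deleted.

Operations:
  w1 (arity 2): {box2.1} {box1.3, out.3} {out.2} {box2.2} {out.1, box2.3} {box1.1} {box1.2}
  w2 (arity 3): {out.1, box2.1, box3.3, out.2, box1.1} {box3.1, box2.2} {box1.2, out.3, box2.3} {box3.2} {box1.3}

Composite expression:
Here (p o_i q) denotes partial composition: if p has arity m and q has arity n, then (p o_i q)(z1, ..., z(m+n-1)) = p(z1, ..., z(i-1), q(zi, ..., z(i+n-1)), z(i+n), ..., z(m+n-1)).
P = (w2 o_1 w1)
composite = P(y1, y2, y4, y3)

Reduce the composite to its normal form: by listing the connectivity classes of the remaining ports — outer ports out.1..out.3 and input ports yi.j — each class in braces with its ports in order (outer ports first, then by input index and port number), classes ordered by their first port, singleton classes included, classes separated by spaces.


Treat the ports identified at w2 as solder joints: merge, then drop.
w1 over (y1, y2) gives {out.1, y2.3} {out.2} {out.3, y1.3} {y1.1} {y1.2} {y2.1} {y2.2}, out.j being that stage's outer ports
w2 over (y1, y2, y4, y3) gives {out.1, out.2, y2.3, y3.3, y4.1} {out.3, y4.3} {y1.1} {y1.2} {y1.3} {y2.1} {y2.2} {y3.1, y4.2} {y3.2}, out.j being that stage's outer ports

{out.1, out.2, y2.3, y3.3, y4.1} {out.3, y4.3} {y1.1} {y1.2} {y1.3} {y2.1} {y2.2} {y3.1, y4.2} {y3.2}


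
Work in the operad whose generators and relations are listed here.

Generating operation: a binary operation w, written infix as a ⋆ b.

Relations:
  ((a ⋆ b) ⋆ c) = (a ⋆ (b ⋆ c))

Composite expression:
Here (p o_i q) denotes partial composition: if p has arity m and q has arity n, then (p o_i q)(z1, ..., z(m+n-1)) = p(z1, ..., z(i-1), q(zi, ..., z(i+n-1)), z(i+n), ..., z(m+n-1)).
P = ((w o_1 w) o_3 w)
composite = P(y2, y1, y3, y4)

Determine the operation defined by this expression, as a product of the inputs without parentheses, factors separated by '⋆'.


Every regrouping of w is equal, so read the y-inputs in written order.
(y2 ⋆ y1) unparenthesizes to y2 ⋆ y1
(y3 ⋆ y4) unparenthesizes to y3 ⋆ y4
((y2 ⋆ y1) ⋆ (y3 ⋆ y4)) unparenthesizes to y2 ⋆ y1 ⋆ y3 ⋆ y4

y2 ⋆ y1 ⋆ y3 ⋆ y4


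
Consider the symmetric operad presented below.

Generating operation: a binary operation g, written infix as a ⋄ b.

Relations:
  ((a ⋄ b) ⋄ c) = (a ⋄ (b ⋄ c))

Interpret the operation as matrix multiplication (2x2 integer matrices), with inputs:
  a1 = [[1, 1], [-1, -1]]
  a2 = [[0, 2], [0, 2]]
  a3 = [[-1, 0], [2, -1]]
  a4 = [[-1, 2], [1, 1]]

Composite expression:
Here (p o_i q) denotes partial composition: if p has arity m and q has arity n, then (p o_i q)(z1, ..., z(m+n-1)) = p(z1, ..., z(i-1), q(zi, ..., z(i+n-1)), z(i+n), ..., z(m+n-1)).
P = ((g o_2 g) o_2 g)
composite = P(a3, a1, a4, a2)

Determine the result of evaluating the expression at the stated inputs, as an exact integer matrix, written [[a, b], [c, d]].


[[0, -6], [0, 18]]

(a1 ⋄ a4) = [[0, 3], [0, -3]]
((a1 ⋄ a4) ⋄ a2) = [[0, 6], [0, -6]]
(a3 ⋄ ((a1 ⋄ a4) ⋄ a2)) = [[0, -6], [0, 18]]


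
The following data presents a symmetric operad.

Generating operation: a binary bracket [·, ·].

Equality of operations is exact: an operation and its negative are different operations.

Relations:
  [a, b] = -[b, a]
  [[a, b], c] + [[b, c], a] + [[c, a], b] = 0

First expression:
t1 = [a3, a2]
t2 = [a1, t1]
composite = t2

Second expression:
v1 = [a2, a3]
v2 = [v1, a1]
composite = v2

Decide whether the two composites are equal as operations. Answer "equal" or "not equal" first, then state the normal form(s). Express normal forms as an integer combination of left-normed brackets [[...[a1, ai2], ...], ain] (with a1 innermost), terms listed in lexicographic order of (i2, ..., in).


Normal form of the first expression: -[[a1, a2], a3] + [[a1, a3], a2]
Normal form of the second expression: -[[a1, a2], a3] + [[a1, a3], a2]
The normal forms match — equal.

equal; both compose to -[[a1, a2], a3] + [[a1, a3], a2]


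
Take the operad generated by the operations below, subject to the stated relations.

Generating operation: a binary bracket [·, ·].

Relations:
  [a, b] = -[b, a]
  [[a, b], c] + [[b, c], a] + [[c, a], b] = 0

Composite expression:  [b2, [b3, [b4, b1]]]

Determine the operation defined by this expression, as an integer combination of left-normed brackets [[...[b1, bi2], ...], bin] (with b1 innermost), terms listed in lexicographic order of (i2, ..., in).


Left-normed coefficients sit on the b1-initial expansion words.
Composite bracket: [b2, [b3, [b4, b1]]]
Expanding via [a, b] = ab - ba: 8 signed words (2^3 = 8).
Keep just the words that open with b1:
  from b1b4b3b2, sign -1: term -[[[b1, b4], b3], b2]

-[[[b1, b4], b3], b2]


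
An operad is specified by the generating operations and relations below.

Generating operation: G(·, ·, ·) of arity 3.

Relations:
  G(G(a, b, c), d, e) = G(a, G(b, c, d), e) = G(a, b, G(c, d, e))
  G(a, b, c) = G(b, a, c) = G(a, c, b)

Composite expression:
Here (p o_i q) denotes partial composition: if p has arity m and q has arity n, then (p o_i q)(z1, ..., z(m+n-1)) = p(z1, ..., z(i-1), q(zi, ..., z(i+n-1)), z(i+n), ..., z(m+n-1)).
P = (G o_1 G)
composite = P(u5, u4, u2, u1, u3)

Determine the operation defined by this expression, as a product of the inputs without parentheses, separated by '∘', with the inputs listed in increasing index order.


u1 ∘ u2 ∘ u3 ∘ u4 ∘ u5

Any arrangement under G is one operation, so sort the u-inputs.
G(u5, u4, u2) collapses to u5 ∘ u4 ∘ u2
G(G(u5, u4, u2), u1, u3) collapses to u5 ∘ u4 ∘ u2 ∘ u1 ∘ u3
the factors in increasing index order: u1 ∘ u2 ∘ u3 ∘ u4 ∘ u5


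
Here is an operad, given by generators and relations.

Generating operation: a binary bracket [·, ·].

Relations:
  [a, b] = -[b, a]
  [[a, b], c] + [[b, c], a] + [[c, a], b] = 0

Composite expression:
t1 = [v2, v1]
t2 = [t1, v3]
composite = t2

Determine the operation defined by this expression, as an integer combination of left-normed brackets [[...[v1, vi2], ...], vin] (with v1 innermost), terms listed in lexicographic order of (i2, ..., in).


Skip Jacobi rewriting: expand, keep v1-initial words, read off terms.
Composite bracket: [[v2, v1], v3]
The bracket unfolds into 4 signed words via [a, b] = ab - ba (2^2 = 4).
Coefficients come from the v1-initial words:
  from v1v2v3, sign -1: term -[[v1, v2], v3]

-[[v1, v2], v3]


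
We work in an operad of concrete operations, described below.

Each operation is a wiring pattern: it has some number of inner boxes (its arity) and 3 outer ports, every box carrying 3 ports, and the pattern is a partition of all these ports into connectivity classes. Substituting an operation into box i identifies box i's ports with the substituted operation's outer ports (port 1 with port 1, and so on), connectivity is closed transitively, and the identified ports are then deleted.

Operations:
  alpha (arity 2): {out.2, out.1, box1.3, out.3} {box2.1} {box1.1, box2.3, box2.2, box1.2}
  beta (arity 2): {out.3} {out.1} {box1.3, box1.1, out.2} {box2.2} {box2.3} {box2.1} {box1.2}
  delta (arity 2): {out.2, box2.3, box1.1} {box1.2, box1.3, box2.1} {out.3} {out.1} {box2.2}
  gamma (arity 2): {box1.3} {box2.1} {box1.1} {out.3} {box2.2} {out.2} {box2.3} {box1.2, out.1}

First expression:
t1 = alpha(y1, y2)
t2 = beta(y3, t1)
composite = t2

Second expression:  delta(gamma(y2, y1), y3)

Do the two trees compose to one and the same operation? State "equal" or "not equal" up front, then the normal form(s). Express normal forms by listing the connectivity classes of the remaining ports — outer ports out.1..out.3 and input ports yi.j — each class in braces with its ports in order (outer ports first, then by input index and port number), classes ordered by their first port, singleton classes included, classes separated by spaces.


not equal; first: {out.1} {out.2, y3.1, y3.3} {out.3} {y1.1, y1.2, y2.2, y2.3} {y1.3} {y2.1} {y3.2}; second: {out.1} {out.2, y2.2, y3.3} {out.3} {y1.1} {y1.2} {y1.3} {y2.1} {y2.3} {y3.1} {y3.2}

Normal form of the first expression: {out.1} {out.2, y3.1, y3.3} {out.3} {y1.1, y1.2, y2.2, y2.3} {y1.3} {y2.1} {y3.2}
Normal form of the second expression: {out.1} {out.2, y2.2, y3.3} {out.3} {y1.1} {y1.2} {y1.3} {y2.1} {y2.3} {y3.1} {y3.2}
Distinct normal forms: not equal.


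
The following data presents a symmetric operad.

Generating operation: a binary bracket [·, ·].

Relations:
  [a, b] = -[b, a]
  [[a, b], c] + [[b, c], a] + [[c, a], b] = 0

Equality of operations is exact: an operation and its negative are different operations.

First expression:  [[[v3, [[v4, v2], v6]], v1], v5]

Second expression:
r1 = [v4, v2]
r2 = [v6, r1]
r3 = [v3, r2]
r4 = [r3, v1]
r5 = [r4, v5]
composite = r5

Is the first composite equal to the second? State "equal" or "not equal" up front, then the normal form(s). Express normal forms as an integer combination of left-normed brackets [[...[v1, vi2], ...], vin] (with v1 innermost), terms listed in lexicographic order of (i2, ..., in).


not equal; first: -[[[[[v1, v2], v4], v6], v3], v5] + [[[[[v1, v3], v2], v4], v6], v5] - [[[[[v1, v3], v4], v2], v6], v5] - [[[[[v1, v3], v6], v2], v4], v5] + [[[[[v1, v3], v6], v4], v2], v5] + [[[[[v1, v4], v2], v6], v3], v5] + [[[[[v1, v6], v2], v4], v3], v5] - [[[[[v1, v6], v4], v2], v3], v5]; second: [[[[[v1, v2], v4], v6], v3], v5] - [[[[[v1, v3], v2], v4], v6], v5] + [[[[[v1, v3], v4], v2], v6], v5] + [[[[[v1, v3], v6], v2], v4], v5] - [[[[[v1, v3], v6], v4], v2], v5] - [[[[[v1, v4], v2], v6], v3], v5] - [[[[[v1, v6], v2], v4], v3], v5] + [[[[[v1, v6], v4], v2], v3], v5]


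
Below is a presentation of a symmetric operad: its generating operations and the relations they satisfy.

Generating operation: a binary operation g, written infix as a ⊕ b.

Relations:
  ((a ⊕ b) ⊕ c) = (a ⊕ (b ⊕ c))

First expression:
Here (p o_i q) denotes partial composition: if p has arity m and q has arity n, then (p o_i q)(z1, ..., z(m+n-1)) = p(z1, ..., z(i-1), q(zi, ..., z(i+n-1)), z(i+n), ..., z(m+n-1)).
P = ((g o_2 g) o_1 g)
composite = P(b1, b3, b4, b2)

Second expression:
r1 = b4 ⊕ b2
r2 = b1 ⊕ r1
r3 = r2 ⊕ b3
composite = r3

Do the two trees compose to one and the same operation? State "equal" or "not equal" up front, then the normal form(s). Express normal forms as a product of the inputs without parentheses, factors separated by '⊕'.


not equal: they reduce to b1 ⊕ b3 ⊕ b4 ⊕ b2 and b1 ⊕ b4 ⊕ b2 ⊕ b3

Normal form of the first expression: b1 ⊕ b3 ⊕ b4 ⊕ b2
Normal form of the second expression: b1 ⊕ b4 ⊕ b2 ⊕ b3
Distinct normal forms: not equal.


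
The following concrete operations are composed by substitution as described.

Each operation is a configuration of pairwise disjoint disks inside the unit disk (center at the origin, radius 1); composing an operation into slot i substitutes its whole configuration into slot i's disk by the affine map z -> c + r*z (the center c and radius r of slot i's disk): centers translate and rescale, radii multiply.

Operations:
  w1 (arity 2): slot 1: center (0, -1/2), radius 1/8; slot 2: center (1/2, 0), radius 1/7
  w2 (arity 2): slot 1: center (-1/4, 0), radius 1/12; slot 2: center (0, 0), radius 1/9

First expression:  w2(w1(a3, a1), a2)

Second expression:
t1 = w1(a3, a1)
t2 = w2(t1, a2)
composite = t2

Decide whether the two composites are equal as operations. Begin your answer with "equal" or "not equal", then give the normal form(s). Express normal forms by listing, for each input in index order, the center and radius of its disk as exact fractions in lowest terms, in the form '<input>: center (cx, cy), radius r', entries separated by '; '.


equal; the common form is a1: center (-5/24, 0), radius 1/84; a2: center (0, 0), radius 1/9; a3: center (-1/4, -1/24), radius 1/96

Normal form of the first expression: a1: center (-5/24, 0), radius 1/84; a2: center (0, 0), radius 1/9; a3: center (-1/4, -1/24), radius 1/96
Normal form of the second expression: a1: center (-5/24, 0), radius 1/84; a2: center (0, 0), radius 1/9; a3: center (-1/4, -1/24), radius 1/96
The forms coincide; equal.
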